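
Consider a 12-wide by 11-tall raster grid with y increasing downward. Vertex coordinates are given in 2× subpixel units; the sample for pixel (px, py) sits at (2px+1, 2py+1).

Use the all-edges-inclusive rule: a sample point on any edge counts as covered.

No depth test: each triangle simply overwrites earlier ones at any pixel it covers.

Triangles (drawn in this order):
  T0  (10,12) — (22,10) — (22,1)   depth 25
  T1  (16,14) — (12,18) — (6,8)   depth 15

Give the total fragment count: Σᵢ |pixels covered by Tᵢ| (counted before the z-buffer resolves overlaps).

T0:
  2·area = 108  (B↔C swapped to make it positive)
  edge (10, 12)→(22, 1): d=(12,-11) inclusive
  edge (22, 1)→(22, 10): d=(0,9) inclusive
  edge (22, 10)→(10, 12): d=(-12,2) inclusive
    (10,1)@(21, 3): e=[13,9,86] → X
    (11,1)@(23, 3): e=[35,-9,82] → .
    (9,2)@(19, 5): e=[15,27,66] → X
    (11,2)@(23, 5): e=[59,-9,58] → .
    (8,3)@(17, 7): e=[17,45,46] → X
    (11,3)@(23, 7): e=[83,-9,34] → .
    (7,4)@(15, 9): e=[19,63,26] → X
    (11,4)@(23, 9): e=[107,-9,10] → .
    (6,5)@(13, 11): e=[21,81,6] → X
    (8,5)@(17, 11): e=[65,45,-2] → .
    (9,5)@(19, 11): e=[87,27,-6] → .
    (10,5)@(21, 11): e=[109,9,-10] → .
  covered (12 px):
    . . . . . . . . . . . .
    . . . . . . . . . . X .
    . . . . . . . . . X X .
    . . . . . . . . X X X .
    . . . . . . . X X X X .
    . . . . . . X X . . . .
    . . . . . . . . . . . .
    . . . . . . . . . . . .
    . . . . . . . . . . . .
    . . . . . . . . . . . .
    . . . . . . . . . . . .
T1:
  2·area = 64
  edge (16, 14)→(12, 18): d=(-4,4) inclusive
  edge (12, 18)→(6, 8): d=(-6,-10) inclusive
  edge (6, 8)→(16, 14): d=(10,6) inclusive
    (1,1)@(3, 3): e=[96,0,-32] → .  [on edge]
    (0,2)@(1, 5): e=[96,-32,0] → .  [on edge]
    (11,3)@(23, 7): e=[0,176,-112] → .  [on edge]
    (3,4)@(7, 9): e=[56,4,4] → X
    (4,4)@(9, 9): e=[48,24,-8] → .
    (10,4)@(21, 9): e=[0,144,-80] → .  [on edge]
    (3,5)@(7, 11): e=[48,-8,24] → .
    (4,5)@(9, 11): e=[40,12,12] → X
    (5,5)@(11, 11): e=[32,32,0] → X  [on edge]
    (6,5)@(13, 11): e=[24,52,-12] → .
    (9,5)@(19, 11): e=[0,112,-48] → .  [on edge]
    (4,6)@(9, 13): e=[32,0,32] → X  [on edge]
    (8,6)@(17, 13): e=[0,80,-16] → .  [on edge]
    (7,7)@(15, 15): e=[0,48,16] → X  [on edge]
    (6,8)@(13, 17): e=[0,16,48] → X  [on edge]
    (10,8)@(21, 17): e=[-32,96,0] → .  [on edge]
    (5,9)@(11, 19): e=[0,-16,80] → .  [on edge]
    (4,10)@(9, 21): e=[0,-48,112] → .  [on edge]
  covered (10 px):
    . . . . . . . . . . . .
    . . . . . . . . . . . .
    . . . . . . . . . . . .
    . . . . . . . . . . . .
    . . . X . . . . . . . .
    . . . . X X . . . . . .
    . . . . X X X . . . . .
    . . . . . X X X . . . .
    . . . . . . X . . . . .
    . . . . . . . . . . . .
    . . . . . . . . . . . .

Final: 22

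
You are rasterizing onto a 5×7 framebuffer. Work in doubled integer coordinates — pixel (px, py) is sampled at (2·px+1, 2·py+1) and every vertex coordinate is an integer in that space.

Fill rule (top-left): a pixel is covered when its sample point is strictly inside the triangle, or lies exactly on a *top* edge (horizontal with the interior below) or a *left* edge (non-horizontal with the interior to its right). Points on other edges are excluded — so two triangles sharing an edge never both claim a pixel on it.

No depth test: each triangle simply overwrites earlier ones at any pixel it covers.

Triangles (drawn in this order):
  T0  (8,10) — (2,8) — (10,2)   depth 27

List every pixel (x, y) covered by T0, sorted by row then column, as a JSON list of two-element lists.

T0:
  2·area = 52
  edge (8, 10)→(2, 8): d=(-6,-2) top-left  bias=+0
  edge (2, 8)→(10, 2): d=(8,-6) top-left  bias=+0
  edge (10, 2)→(8, 10): d=(-2,8) right/bottom  bias=-1
    (4,1)@(9, 3): e=[44,2,6] → #
    (3,2)@(7, 5): e=[28,6,18] → #
    (2,3)@(5, 7): e=[12,10,30] → #
    (4,3)@(9, 7): e=[20,34,-2] → ·
    (2,4)@(5, 9): e=[0,26,26] → #  [on edge]
    (4,4)@(9, 9): e=[8,50,-6] → ·
    (2,5)@(5, 11): e=[-12,42,22] → ·
    (3,5)@(7, 11): e=[-8,54,6] → ·
  covered (7 px):
    · · · · ·
    · · · · #
    · · · # #
    · · # # ·
    · · # # ·
    · · · · ·
    · · · · ·

Final: [[4,1],[3,2],[4,2],[2,3],[3,3],[2,4],[3,4]]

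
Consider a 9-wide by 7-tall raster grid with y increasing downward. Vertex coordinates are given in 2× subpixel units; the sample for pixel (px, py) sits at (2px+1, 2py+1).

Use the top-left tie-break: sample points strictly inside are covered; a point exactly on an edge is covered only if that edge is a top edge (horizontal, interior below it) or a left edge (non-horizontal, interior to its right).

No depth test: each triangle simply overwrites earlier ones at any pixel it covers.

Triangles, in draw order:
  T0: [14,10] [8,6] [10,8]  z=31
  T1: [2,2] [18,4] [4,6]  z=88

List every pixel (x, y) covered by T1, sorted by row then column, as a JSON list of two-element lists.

T0:
  2·area = 4  (B↔C swapped to make it positive)
  edge (14, 10)→(10, 8): d=(-4,-2) top-left  bias=+0
  edge (10, 8)→(8, 6): d=(-2,-2) top-left  bias=+0
  edge (8, 6)→(14, 10): d=(6,4) right/bottom  bias=-1
    (1,0)@(3, 1): e=[14,0,-10] → ·  [on edge]
    (2,1)@(5, 3): e=[10,0,-6] → ·  [on edge]
    (3,2)@(7, 5): e=[6,0,-2] → ·  [on edge]
    (4,3)@(9, 7): e=[2,0,2] → █  [on edge]
    (5,3)@(11, 7): e=[6,4,-6] → ·
    (4,4)@(9, 9): e=[-6,-4,14] → ·
    (5,4)@(11, 9): e=[-2,0,6] → ·  [on edge]
    (6,5)@(13, 11): e=[-6,0,10] → ·  [on edge]
    (7,6)@(15, 13): e=[-10,0,14] → ·  [on edge]
  covered (1 px):
    · · · · · · · · ·
    · · · · · · · · ·
    · · · · · · · · ·
    · · · · █ · · · ·
    · · · · · · · · ·
    · · · · · · · · ·
    · · · · · · · · ·
T1:
  2·area = 60
  edge (2, 2)→(18, 4): d=(16,2) right/bottom  bias=-1
  edge (18, 4)→(4, 6): d=(-14,2) right/bottom  bias=-1
  edge (4, 6)→(2, 2): d=(-2,-4) top-left  bias=+0
    (1,1)@(3, 3): e=[14,44,2] → █
    (2,1)@(5, 3): e=[10,40,10] → █
    (3,1)@(7, 3): e=[6,36,18] → █
    (4,1)@(9, 3): e=[2,32,26] → █
    (5,1)@(11, 3): e=[-2,28,34] → ·
    (1,2)@(3, 5): e=[46,16,-2] → ·
    (2,2)@(5, 5): e=[42,12,6] → █
    (5,2)@(11, 5): e=[30,0,30] → ·  [on edge]
    (2,3)@(5, 7): e=[74,-16,2] → ·
    (3,3)@(7, 7): e=[70,-20,10] → ·
    (4,3)@(9, 7): e=[66,-24,18] → ·
  covered (7 px):
    · · · · · · · · ·
    · █ █ █ █ · · · ·
    · · █ █ █ · · · ·
    · · · · · · · · ·
    · · · · · · · · ·
    · · · · · · · · ·
    · · · · · · · · ·

Final: [[1,1],[2,1],[3,1],[4,1],[2,2],[3,2],[4,2]]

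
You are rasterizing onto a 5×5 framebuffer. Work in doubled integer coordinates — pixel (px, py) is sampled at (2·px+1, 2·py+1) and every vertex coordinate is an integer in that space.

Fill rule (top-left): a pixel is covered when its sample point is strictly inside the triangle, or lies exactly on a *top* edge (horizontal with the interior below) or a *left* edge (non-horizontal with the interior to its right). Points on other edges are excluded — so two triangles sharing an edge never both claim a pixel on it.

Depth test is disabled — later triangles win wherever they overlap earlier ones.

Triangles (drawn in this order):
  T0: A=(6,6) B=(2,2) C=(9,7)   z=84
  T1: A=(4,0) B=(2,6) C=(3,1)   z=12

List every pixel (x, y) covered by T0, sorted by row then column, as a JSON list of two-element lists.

T0:
  2·area = 8
  edge (6, 6)→(2, 2): d=(-4,-4) top-left  bias=+0
  edge (2, 2)→(9, 7): d=(7,5) right/bottom  bias=-1
  edge (9, 7)→(6, 6): d=(-3,-1) top-left  bias=+0
    (0,0)@(1, 1): e=[0,-2,10] → ·  [on edge]
    (1,1)@(3, 3): e=[0,2,6] → #  [on edge]
    (2,1)@(5, 3): e=[8,-8,8] → ·
    (1,2)@(3, 5): e=[-8,16,0] → ·  [on edge]
    (2,2)@(5, 5): e=[0,6,2] → #  [on edge]
    (3,2)@(7, 5): e=[8,-4,4] → ·
    (2,3)@(5, 7): e=[-8,20,-4] → ·
    (3,3)@(7, 7): e=[0,10,-2] → ·  [on edge]
    (4,3)@(9, 7): e=[8,0,0] → ·  [on edge]
    (4,4)@(9, 9): e=[0,14,-6] → ·  [on edge]
  covered (2 px):
    · · · · ·
    · # · · ·
    · · # · ·
    · · · · ·
    · · · · ·
T1:
  2·area = 4
  edge (4, 0)→(2, 6): d=(-2,6) right/bottom  bias=-1
  edge (2, 6)→(3, 1): d=(1,-5) top-left  bias=+0
  edge (3, 1)→(4, 0): d=(1,-1) top-left  bias=+0
    (1,0)@(3, 1): e=[4,0,0] → #  [on edge]
    (2,0)@(5, 1): e=[-8,10,2] → ·
    (0,1)@(1, 3): e=[12,-8,0] → ·  [on edge]
    (1,1)@(3, 3): e=[0,2,2] → ·  [on edge]
    (0,4)@(1, 9): e=[0,-2,6] → ·  [on edge]
  covered (1 px):
    · # · · ·
    · · · · ·
    · · · · ·
    · · · · ·
    · · · · ·

Final: [[1,1],[2,2]]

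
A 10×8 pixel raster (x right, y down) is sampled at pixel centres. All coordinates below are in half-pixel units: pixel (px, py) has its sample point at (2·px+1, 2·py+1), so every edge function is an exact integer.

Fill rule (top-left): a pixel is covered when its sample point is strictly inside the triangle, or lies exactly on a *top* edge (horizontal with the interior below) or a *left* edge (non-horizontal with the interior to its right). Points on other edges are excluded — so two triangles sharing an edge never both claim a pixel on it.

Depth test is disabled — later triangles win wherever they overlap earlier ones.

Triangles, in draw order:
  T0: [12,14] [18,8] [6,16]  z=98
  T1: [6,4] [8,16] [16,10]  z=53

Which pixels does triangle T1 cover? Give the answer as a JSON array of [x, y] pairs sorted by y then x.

T0:
  2·area = 24  (B↔C swapped to make it positive)
  edge (12, 14)→(6, 16): d=(-6,2) right/bottom  bias=-1
  edge (6, 16)→(18, 8): d=(12,-8) top-left  bias=+0
  edge (18, 8)→(12, 14): d=(-6,6) right/bottom  bias=-1
    (9,3)@(19, 7): e=[28,-4,0] → .  [on edge]
    (8,4)@(17, 9): e=[20,4,0] → .  [on edge]
    (7,5)@(15, 11): e=[12,12,0] → .  [on edge]
    (5,6)@(11, 13): e=[8,4,12] → X
    (6,6)@(13, 13): e=[4,20,0] → .  [on edge]
    (7,6)@(15, 13): e=[0,36,-12] → .  [on edge]
    (4,7)@(9, 15): e=[0,12,12] → .  [on edge]
    (5,7)@(11, 15): e=[-4,28,0] → .  [on edge]
  covered (1 px):
    . . . . . . . . . .
    . . . . . . . . . .
    . . . . . . . . . .
    . . . . . . . . . .
    . . . . . . . . . .
    . . . . . . . . . .
    . . . . . X . . . .
    . . . . . . . . . .
T1:
  2·area = 108  (B↔C swapped to make it positive)
  edge (6, 4)→(16, 10): d=(10,6) right/bottom  bias=-1
  edge (16, 10)→(8, 16): d=(-8,6) right/bottom  bias=-1
  edge (8, 16)→(6, 4): d=(-2,-12) top-left  bias=+0
    (0,0)@(1, 1): e=[0,162,-54] → .  [on edge]
    (3,2)@(7, 5): e=[4,94,10] → X
    (4,2)@(9, 5): e=[-8,82,34] → .
    (3,3)@(7, 7): e=[24,78,6] → X
    (4,3)@(9, 7): e=[12,66,30] → X
    (5,3)@(11, 7): e=[0,54,54] → .  [on edge]
    (3,4)@(7, 9): e=[44,62,2] → X
    (5,4)@(11, 9): e=[20,38,50] → X
    (6,4)@(13, 9): e=[8,26,74] → X
    (7,4)@(15, 9): e=[-4,14,98] → .
    (3,5)@(7, 11): e=[64,46,-2] → .
    (4,5)@(9, 11): e=[52,34,22] → X
  covered (13 px):
    . . . . . . . . . .
    . . . . . . . . . .
    . . . X . . . . . .
    . . . X X . . . . .
    . . . X X X X . . .
    . . . . X X X . . .
    . . . . X X . . . .
    . . . . X . . . . .

Answer: [[3,2],[3,3],[4,3],[3,4],[4,4],[5,4],[6,4],[4,5],[5,5],[6,5],[4,6],[5,6],[4,7]]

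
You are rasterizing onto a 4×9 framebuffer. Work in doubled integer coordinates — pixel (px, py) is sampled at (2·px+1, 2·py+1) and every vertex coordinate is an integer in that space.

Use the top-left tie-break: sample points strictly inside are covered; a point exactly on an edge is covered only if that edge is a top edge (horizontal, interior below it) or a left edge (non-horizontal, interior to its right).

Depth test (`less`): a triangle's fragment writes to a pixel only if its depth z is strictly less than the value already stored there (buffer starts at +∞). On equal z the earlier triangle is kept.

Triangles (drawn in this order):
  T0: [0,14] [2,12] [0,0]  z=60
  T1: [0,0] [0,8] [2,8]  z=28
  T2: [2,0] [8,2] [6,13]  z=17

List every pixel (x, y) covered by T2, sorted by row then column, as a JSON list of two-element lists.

T0:
  2·area = 28  (B↔C swapped to make it positive)
  edge (0, 14)→(0, 0): d=(0,-14) top-left  bias=+0
  edge (0, 0)→(2, 12): d=(2,12) right/bottom  bias=-1
  edge (2, 12)→(0, 14): d=(-2,2) right/bottom  bias=-1
    (0,3)@(1, 7): e=[14,2,12] → █
    (1,3)@(3, 7): e=[42,-22,8] → ·
    (3,3)@(7, 7): e=[98,-70,0] → ·  [on edge]
    (0,4)@(1, 9): e=[14,6,8] → █
    (1,4)@(3, 9): e=[42,-18,4] → ·
    (2,4)@(5, 9): e=[70,-42,0] → ·  [on edge]
    (0,5)@(1, 11): e=[14,10,4] → █
    (1,5)@(3, 11): e=[42,-14,0] → ·  [on edge]
    (0,6)@(1, 13): e=[14,14,0] → ·  [on edge]
  covered (3 px):
    · · · ·
    · · · ·
    · · · ·
    █ · · ·
    █ · · ·
    █ · · ·
    · · · ·
    · · · ·
    · · · ·
T1:
  2·area = 16  (B↔C swapped to make it positive)
  edge (0, 0)→(2, 8): d=(2,8) right/bottom  bias=-1
  edge (2, 8)→(0, 8): d=(-2,0) right/bottom  bias=-1
  edge (0, 8)→(0, 0): d=(0,-8) top-left  bias=+0
    (0,2)@(1, 5): e=[2,6,8] → █
    (1,2)@(3, 5): e=[-14,6,24] → ·
    (0,3)@(1, 7): e=[6,2,8] → █
    (1,3)@(3, 7): e=[-10,2,24] → ·
    (0,4)@(1, 9): e=[10,-2,8] → ·
  covered (2 px):
    · · · ·
    · · · ·
    █ · · ·
    █ · · ·
    · · · ·
    · · · ·
    · · · ·
    · · · ·
    · · · ·
T2:
  2·area = 70
  edge (2, 0)→(8, 2): d=(6,2) right/bottom  bias=-1
  edge (8, 2)→(6, 13): d=(-2,11) right/bottom  bias=-1
  edge (6, 13)→(2, 0): d=(-4,-13) top-left  bias=+0
    (1,0)@(3, 1): e=[4,57,9] → █
    (2,0)@(5, 1): e=[0,35,35] → ·  [on edge]
    (1,1)@(3, 3): e=[16,53,1] → █
    (2,1)@(5, 3): e=[12,31,27] → █
    (3,1)@(7, 3): e=[8,9,53] → █
    (1,2)@(3, 5): e=[28,49,-7] → ·
    (2,2)@(5, 5): e=[24,27,19] → █
    (2,3)@(5, 7): e=[36,23,11] → █
    (2,4)@(5, 9): e=[48,19,3] → █
    (3,4)@(7, 9): e=[44,-3,29] → ·
    (2,5)@(5, 11): e=[60,15,-5] → ·
  covered (9 px):
    · █ · ·
    · █ █ █
    · · █ █
    · · █ █
    · · █ ·
    · · · ·
    · · · ·
    · · · ·
    · · · ·

Result: [[1,0],[1,1],[2,1],[3,1],[2,2],[3,2],[2,3],[3,3],[2,4]]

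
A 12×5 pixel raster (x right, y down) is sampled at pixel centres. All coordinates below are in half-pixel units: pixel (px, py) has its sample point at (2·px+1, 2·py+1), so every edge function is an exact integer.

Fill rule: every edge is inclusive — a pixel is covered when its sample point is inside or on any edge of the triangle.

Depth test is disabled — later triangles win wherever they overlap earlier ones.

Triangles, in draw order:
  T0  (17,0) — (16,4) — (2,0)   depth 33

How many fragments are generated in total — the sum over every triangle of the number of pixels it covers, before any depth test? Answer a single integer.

T0:
  2·area = 60
  edge (17, 0)→(16, 4): d=(-1,4) inclusive
  edge (16, 4)→(2, 0): d=(-14,-4) inclusive
  edge (2, 0)→(17, 0): d=(15,0) inclusive
    (3,0)@(7, 1): e=[39,6,15] → X
    (4,0)@(9, 1): e=[31,14,15] → X
    (5,0)@(11, 1): e=[23,22,15] → X
    (6,0)@(13, 1): e=[15,30,15] → X
    (7,0)@(15, 1): e=[7,38,15] → X
    (8,0)@(17, 1): e=[-1,46,15] → .
    (3,1)@(7, 3): e=[37,-22,45] → .
    (4,1)@(9, 3): e=[29,-14,45] → .
    (5,1)@(11, 3): e=[21,-6,45] → .
    (6,1)@(13, 3): e=[13,2,45] → X
    (8,1)@(17, 3): e=[-3,18,45] → .
    (6,2)@(13, 5): e=[11,-26,75] → .
  covered (7 px):
    . . . X X X X X . . . .
    . . . . . . X X . . . .
    . . . . . . . . . . . .
    . . . . . . . . . . . .
    . . . . . . . . . . . .

Answer: 7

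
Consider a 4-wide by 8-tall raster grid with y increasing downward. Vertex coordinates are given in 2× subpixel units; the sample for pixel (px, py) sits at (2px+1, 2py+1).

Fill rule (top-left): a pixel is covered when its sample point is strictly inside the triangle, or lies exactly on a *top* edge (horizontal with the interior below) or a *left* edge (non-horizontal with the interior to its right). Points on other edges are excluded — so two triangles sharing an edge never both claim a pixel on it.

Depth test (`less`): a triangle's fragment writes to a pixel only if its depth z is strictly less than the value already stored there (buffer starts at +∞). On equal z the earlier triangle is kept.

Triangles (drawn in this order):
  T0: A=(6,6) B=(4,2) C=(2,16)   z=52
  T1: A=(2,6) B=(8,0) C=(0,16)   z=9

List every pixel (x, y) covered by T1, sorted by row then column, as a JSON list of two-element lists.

T0:
  2·area = 36  (B↔C swapped to make it positive)
  edge (6, 6)→(2, 16): d=(-4,10) right/bottom  bias=-1
  edge (2, 16)→(4, 2): d=(2,-14) top-left  bias=+0
  edge (4, 2)→(6, 6): d=(2,4) right/bottom  bias=-1
    (2,2)@(5, 5): e=[14,20,2] → █
    (3,2)@(7, 5): e=[-6,48,-6] → ·
    (2,3)@(5, 7): e=[6,24,6] → █
    (3,3)@(7, 7): e=[-14,52,-2] → ·
    (1,4)@(3, 9): e=[18,0,18] → █  [on edge]
    (2,4)@(5, 9): e=[-2,28,10] → ·
    (1,5)@(3, 11): e=[10,4,22] → █
    (2,5)@(5, 11): e=[-10,32,14] → ·
    (1,6)@(3, 13): e=[2,8,26] → █
    (2,6)@(5, 13): e=[-18,36,18] → ·
    (1,7)@(3, 15): e=[-6,12,30] → ·
  covered (5 px):
    · · · ·
    · · · ·
    · · █ ·
    · · █ ·
    · █ · ·
    · █ · ·
    · █ · ·
    · · · ·
T1:
  2·area = 48
  edge (2, 6)→(8, 0): d=(6,-6) top-left  bias=+0
  edge (8, 0)→(0, 16): d=(-8,16) right/bottom  bias=-1
  edge (0, 16)→(2, 6): d=(2,-10) top-left  bias=+0
    (1,0)@(3, 1): e=[-24,72,0] → ·  [on edge]
    (3,0)@(7, 1): e=[0,8,40] → █  [on edge]
    (2,1)@(5, 3): e=[0,24,24] → █  [on edge]
    (3,1)@(7, 3): e=[12,-8,44] → ·
    (1,2)@(3, 5): e=[0,40,8] → █  [on edge]
    (3,2)@(7, 5): e=[24,-24,48] → ·
    (0,3)@(1, 7): e=[0,56,-8] → ·  [on edge]
    (1,3)@(3, 7): e=[12,24,12] → █
    (2,3)@(5, 7): e=[24,-8,32] → ·
    (1,4)@(3, 9): e=[24,8,16] → █
    (2,4)@(5, 9): e=[36,-24,36] → ·
    (0,5)@(1, 11): e=[24,24,0] → █  [on edge]
  covered (8 px):
    · · · █
    · · █ ·
    · █ █ ·
    · █ · ·
    · █ · ·
    █ · · ·
    █ · · ·
    · · · ·

Answer: [[3,0],[2,1],[1,2],[2,2],[1,3],[1,4],[0,5],[0,6]]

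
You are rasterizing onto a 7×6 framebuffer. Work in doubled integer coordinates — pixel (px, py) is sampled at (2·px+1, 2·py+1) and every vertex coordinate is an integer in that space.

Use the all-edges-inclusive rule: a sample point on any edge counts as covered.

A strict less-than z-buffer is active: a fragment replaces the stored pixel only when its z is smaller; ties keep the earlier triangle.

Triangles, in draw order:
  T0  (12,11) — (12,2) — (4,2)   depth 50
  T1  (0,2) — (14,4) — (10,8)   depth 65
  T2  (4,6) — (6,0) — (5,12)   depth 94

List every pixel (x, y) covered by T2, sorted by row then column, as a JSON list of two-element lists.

T0:
  2·area = 72  (B↔C swapped to make it positive)
  edge (12, 11)→(4, 2): d=(-8,-9) inclusive
  edge (4, 2)→(12, 2): d=(8,0) inclusive
  edge (12, 2)→(12, 11): d=(0,9) inclusive
    (2,1)@(5, 3): e=[1,8,63] → X
    (3,1)@(7, 3): e=[19,8,45] → X
    (4,1)@(9, 3): e=[37,8,27] → X
    (5,1)@(11, 3): e=[55,8,9] → X
    (6,1)@(13, 3): e=[73,8,-9] → .
    (2,2)@(5, 5): e=[-15,24,63] → .
    (3,2)@(7, 5): e=[3,24,45] → X
    (6,2)@(13, 5): e=[57,24,-9] → .
    (3,3)@(7, 7): e=[-13,40,45] → .
    (4,3)@(9, 7): e=[5,40,27] → X
    (6,3)@(13, 7): e=[41,40,-9] → .
    (4,4)@(9, 9): e=[-11,56,27] → .
  covered (10 px):
    . . . . . . .
    . . X X X X .
    . . . X X X .
    . . . . X X .
    . . . . . X .
    . . . . . . .
T1:
  2·area = 64
  edge (0, 2)→(14, 4): d=(14,2) inclusive
  edge (14, 4)→(10, 8): d=(-4,4) inclusive
  edge (10, 8)→(0, 2): d=(-10,-6) inclusive
    (1,1)@(3, 3): e=[8,48,8] → X
    (2,1)@(5, 3): e=[4,40,20] → X
    (3,1)@(7, 3): e=[0,32,32] → X  [on edge]
    (4,1)@(9, 3): e=[-4,24,44] → .
    (1,2)@(3, 5): e=[36,40,-12] → .
    (2,2)@(5, 5): e=[32,32,0] → X  [on edge]
    (4,2)@(9, 5): e=[24,16,24] → X
    (5,2)@(11, 5): e=[20,8,36] → X
    (6,2)@(13, 5): e=[16,0,48] → X  [on edge]
    (2,3)@(5, 7): e=[60,24,-20] → .
    (3,3)@(7, 7): e=[56,16,-8] → .
    (4,3)@(9, 7): e=[52,8,4] → X
    (5,3)@(11, 7): e=[48,0,16] → X  [on edge]
    (4,4)@(9, 9): e=[80,0,-16] → .  [on edge]
    (3,5)@(7, 11): e=[112,0,-48] → .  [on edge]
  covered (10 px):
    . . . . . . .
    . X X X . . .
    . . X X X X X
    . . . . X X .
    . . . . . . .
    . . . . . . .
T2:
  2·area = 18
  edge (4, 6)→(6, 0): d=(2,-6) inclusive
  edge (6, 0)→(5, 12): d=(-1,12) inclusive
  edge (5, 12)→(4, 6): d=(-1,-6) inclusive
    (2,1)@(5, 3): e=[0,9,9] → X  [on edge]
    (3,1)@(7, 3): e=[12,-15,21] → .
    (2,2)@(5, 5): e=[4,7,7] → X
    (3,2)@(7, 5): e=[16,-17,19] → .
    (2,3)@(5, 7): e=[8,5,5] → X
    (3,3)@(7, 7): e=[20,-19,17] → .
    (1,4)@(3, 9): e=[0,27,-9] → .  [on edge]
    (2,4)@(5, 9): e=[12,3,3] → X
    (3,4)@(7, 9): e=[24,-21,15] → .
    (2,5)@(5, 11): e=[16,1,1] → X
    (3,5)@(7, 11): e=[28,-23,13] → .
  covered (5 px):
    . . . . . . .
    . . X . . . .
    . . X . . . .
    . . X . . . .
    . . X . . . .
    . . X . . . .

Final: [[2,1],[2,2],[2,3],[2,4],[2,5]]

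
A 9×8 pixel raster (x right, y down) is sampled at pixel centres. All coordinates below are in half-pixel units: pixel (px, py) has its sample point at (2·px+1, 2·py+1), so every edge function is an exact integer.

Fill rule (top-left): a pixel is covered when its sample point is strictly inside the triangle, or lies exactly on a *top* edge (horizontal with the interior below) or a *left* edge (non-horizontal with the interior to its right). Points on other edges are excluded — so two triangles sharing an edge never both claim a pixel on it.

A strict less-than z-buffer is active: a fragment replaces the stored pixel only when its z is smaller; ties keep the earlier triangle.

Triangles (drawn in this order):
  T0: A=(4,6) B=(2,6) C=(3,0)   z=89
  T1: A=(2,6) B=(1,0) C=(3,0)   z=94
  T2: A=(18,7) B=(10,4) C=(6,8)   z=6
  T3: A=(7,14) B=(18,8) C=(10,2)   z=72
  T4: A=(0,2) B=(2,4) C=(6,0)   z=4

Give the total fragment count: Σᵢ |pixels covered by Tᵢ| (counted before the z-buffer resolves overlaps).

T0:
  2·area = 12
  edge (4, 6)→(2, 6): d=(-2,0) right/bottom  bias=-1
  edge (2, 6)→(3, 0): d=(1,-6) top-left  bias=+0
  edge (3, 0)→(4, 6): d=(1,6) right/bottom  bias=-1
    (1,0)@(3, 1): e=[10,1,1] → █
    (2,0)@(5, 1): e=[10,13,-11] → ·
    (1,1)@(3, 3): e=[6,3,3] → █
    (2,1)@(5, 3): e=[6,15,-9] → ·
    (1,2)@(3, 5): e=[2,5,5] → █
    (2,2)@(5, 5): e=[2,17,-7] → ·
    (1,3)@(3, 7): e=[-2,7,7] → ·
  covered (3 px):
    · █ · · · · · · ·
    · █ · · · · · · ·
    · █ · · · · · · ·
    · · · · · · · · ·
    · · · · · · · · ·
    · · · · · · · · ·
    · · · · · · · · ·
    · · · · · · · · ·
T1:
  2·area = 12
  edge (2, 6)→(1, 0): d=(-1,-6) top-left  bias=+0
  edge (1, 0)→(3, 0): d=(2,0) top-left  bias=+0
  edge (3, 0)→(2, 6): d=(-1,6) right/bottom  bias=-1
  covered (0 px):
    · · · · · · · · ·
    · · · · · · · · ·
    · · · · · · · · ·
    · · · · · · · · ·
    · · · · · · · · ·
    · · · · · · · · ·
    · · · · · · · · ·
    · · · · · · · · ·
T2:
  2·area = 44  (B↔C swapped to make it positive)
  edge (18, 7)→(6, 8): d=(-12,1) right/bottom  bias=-1
  edge (6, 8)→(10, 4): d=(4,-4) top-left  bias=+0
  edge (10, 4)→(18, 7): d=(8,3) right/bottom  bias=-1
    (6,0)@(13, 1): e=[77,0,-33] → ·  [on edge]
    (5,1)@(11, 3): e=[55,0,-11] → ·  [on edge]
    (4,2)@(9, 5): e=[33,0,11] → █  [on edge]
    (5,2)@(11, 5): e=[31,8,5] → █
    (6,2)@(13, 5): e=[29,16,-1] → ·
    (3,3)@(7, 7): e=[11,0,33] → █  [on edge]
    (6,3)@(13, 7): e=[5,24,15] → █
    (7,3)@(15, 7): e=[3,32,9] → █
    (8,3)@(17, 7): e=[1,40,3] → █
    (2,4)@(5, 9): e=[-11,0,55] → ·  [on edge]
    (3,4)@(7, 9): e=[-13,8,49] → ·
    (4,4)@(9, 9): e=[-15,16,43] → ·
    (1,5)@(3, 11): e=[-33,0,77] → ·  [on edge]
    (0,6)@(1, 13): e=[-55,0,99] → ·  [on edge]
  covered (8 px):
    · · · · · · · · ·
    · · · · · · · · ·
    · · · · █ █ · · ·
    · · · █ █ █ █ █ █
    · · · · · · · · ·
    · · · · · · · · ·
    · · · · · · · · ·
    · · · · · · · · ·
T3:
  2·area = 114  (B↔C swapped to make it positive)
  edge (7, 14)→(10, 2): d=(3,-12) top-left  bias=+0
  edge (10, 2)→(18, 8): d=(8,6) right/bottom  bias=-1
  edge (18, 8)→(7, 14): d=(-11,6) right/bottom  bias=-1
    (5,1)@(11, 3): e=[15,2,97] → █
    (6,1)@(13, 3): e=[39,-10,85] → ·
    (5,2)@(11, 5): e=[21,18,75] → █
    (6,2)@(13, 5): e=[45,6,63] → █
    (7,2)@(15, 5): e=[69,-6,51] → ·
    (4,3)@(9, 7): e=[3,46,65] → █
    (7,3)@(15, 7): e=[75,10,29] → █
    (8,3)@(17, 7): e=[99,-2,17] → ·
    (4,4)@(9, 9): e=[9,62,43] → █
    (8,4)@(17, 9): e=[105,14,-5] → ·
    (4,5)@(9, 11): e=[15,78,21] → █
    (6,5)@(13, 11): e=[63,54,-3] → ·
  covered (13 px):
    · · · · · · · · ·
    · · · · · █ · · ·
    · · · · · █ █ · ·
    · · · · █ █ █ █ ·
    · · · · █ █ █ █ ·
    · · · · █ █ · · ·
    · · · · · · · · ·
    · · · · · · · · ·
T4:
  2·area = 16  (B↔C swapped to make it positive)
  edge (0, 2)→(6, 0): d=(6,-2) top-left  bias=+0
  edge (6, 0)→(2, 4): d=(-4,4) right/bottom  bias=-1
  edge (2, 4)→(0, 2): d=(-2,-2) top-left  bias=+0
    (1,0)@(3, 1): e=[0,8,8] → █  [on edge]
    (2,0)@(5, 1): e=[4,0,12] → ·  [on edge]
    (0,1)@(1, 3): e=[8,8,0] → █  [on edge]
    (1,1)@(3, 3): e=[12,0,4] → ·  [on edge]
    (0,2)@(1, 5): e=[20,0,-4] → ·  [on edge]
    (1,2)@(3, 5): e=[24,-8,0] → ·  [on edge]
    (2,3)@(5, 7): e=[40,-24,0] → ·  [on edge]
    (3,4)@(7, 9): e=[56,-40,0] → ·  [on edge]
    (4,5)@(9, 11): e=[72,-56,0] → ·  [on edge]
    (5,6)@(11, 13): e=[88,-72,0] → ·  [on edge]
    (6,7)@(13, 15): e=[104,-88,0] → ·  [on edge]
  covered (2 px):
    · █ · · · · · · ·
    █ · · · · · · · ·
    · · · · · · · · ·
    · · · · · · · · ·
    · · · · · · · · ·
    · · · · · · · · ·
    · · · · · · · · ·
    · · · · · · · · ·

Answer: 26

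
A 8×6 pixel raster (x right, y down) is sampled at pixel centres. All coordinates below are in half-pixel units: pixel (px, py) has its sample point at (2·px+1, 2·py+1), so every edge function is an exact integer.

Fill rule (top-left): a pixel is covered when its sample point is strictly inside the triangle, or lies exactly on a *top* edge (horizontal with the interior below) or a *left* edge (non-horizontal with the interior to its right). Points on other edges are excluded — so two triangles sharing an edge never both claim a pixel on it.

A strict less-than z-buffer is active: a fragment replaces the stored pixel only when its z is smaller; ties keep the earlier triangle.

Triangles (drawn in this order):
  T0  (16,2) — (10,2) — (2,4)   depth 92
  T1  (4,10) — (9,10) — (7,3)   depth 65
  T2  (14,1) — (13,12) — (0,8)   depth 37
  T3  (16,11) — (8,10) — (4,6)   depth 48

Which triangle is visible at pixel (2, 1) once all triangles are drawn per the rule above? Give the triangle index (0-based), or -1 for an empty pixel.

T0:
  2·area = 12  (B↔C swapped to make it positive)
  edge (16, 2)→(2, 4): d=(-14,2) right/bottom  bias=-1
  edge (2, 4)→(10, 2): d=(8,-2) top-left  bias=+0
  edge (10, 2)→(16, 2): d=(6,0) top-left  bias=+0
    (3,1)@(7, 3): e=[4,2,6] → #
    (4,1)@(9, 3): e=[0,6,6] → ·  [on edge]
    (3,2)@(7, 5): e=[-24,18,18] → ·
  covered (1 px):
    · · · · · · · ·
    · · · # · · · ·
    · · · · · · · ·
    · · · · · · · ·
    · · · · · · · ·
    · · · · · · · ·
T1:
  2·area = 35  (B↔C swapped to make it positive)
  edge (4, 10)→(7, 3): d=(3,-7) top-left  bias=+0
  edge (7, 3)→(9, 10): d=(2,7) right/bottom  bias=-1
  edge (9, 10)→(4, 10): d=(-5,0) right/bottom  bias=-1
    (3,1)@(7, 3): e=[0,0,35] → ·  [on edge]
    (3,2)@(7, 5): e=[6,4,25] → #
    (4,2)@(9, 5): e=[20,-10,25] → ·
    (3,3)@(7, 7): e=[12,8,15] → #
    (4,3)@(9, 7): e=[26,-6,15] → ·
    (2,4)@(5, 9): e=[4,26,5] → #
    (4,4)@(9, 9): e=[32,-2,5] → ·
    (2,5)@(5, 11): e=[10,30,-5] → ·
    (3,5)@(7, 11): e=[24,16,-5] → ·
  covered (4 px):
    · · · · · · · ·
    · · · · · · · ·
    · · · # · · · ·
    · · · # · · · ·
    · · # # · · · ·
    · · · · · · · ·
T2:
  2·area = 147
  edge (14, 1)→(13, 12): d=(-1,11) right/bottom  bias=-1
  edge (13, 12)→(0, 8): d=(-13,-4) top-left  bias=+0
  edge (0, 8)→(14, 1): d=(14,-7) top-left  bias=+0
    (5,1)@(11, 3): e=[31,109,7] → #
    (6,1)@(13, 3): e=[9,117,21] → #
    (7,1)@(15, 3): e=[-13,125,35] → ·
    (3,2)@(7, 5): e=[73,67,7] → #
    (4,2)@(9, 5): e=[51,75,21] → #
    (7,2)@(15, 5): e=[-15,99,63] → ·
    (1,3)@(3, 7): e=[115,25,7] → #
    (2,3)@(5, 7): e=[93,33,21] → #
    (7,3)@(15, 7): e=[-17,73,91] → ·
    (1,4)@(3, 9): e=[113,-1,35] → ·
    (2,4)@(5, 9): e=[91,7,49] → #
    (7,4)@(15, 9): e=[-19,47,119] → ·
  covered (19 px):
    · · · · · · · ·
    · · · · · # # ·
    · · · # # # # ·
    · # # # # # # ·
    · · # # # # # ·
    · · · · · # # ·
T3:
  2·area = 28
  edge (16, 11)→(8, 10): d=(-8,-1) top-left  bias=+0
  edge (8, 10)→(4, 6): d=(-4,-4) top-left  bias=+0
  edge (4, 6)→(16, 11): d=(12,5) right/bottom  bias=-1
    (0,1)@(1, 3): e=[49,0,-21] → ·  [on edge]
    (1,2)@(3, 5): e=[35,0,-7] → ·  [on edge]
    (2,3)@(5, 7): e=[21,0,7] → #  [on edge]
    (3,3)@(7, 7): e=[23,8,-3] → ·
    (2,4)@(5, 9): e=[5,-8,31] → ·
    (3,4)@(7, 9): e=[7,0,21] → #  [on edge]
    (4,4)@(9, 9): e=[9,8,11] → #
    (5,4)@(11, 9): e=[11,16,1] → #
    (6,4)@(13, 9): e=[13,24,-9] → ·
    (3,5)@(7, 11): e=[-9,-8,45] → ·
    (4,5)@(9, 11): e=[-7,0,35] → ·  [on edge]
    (5,5)@(11, 11): e=[-5,8,25] → ·
  covered (4 px):
    · · · · · · · ·
    · · · · · · · ·
    · · · · · · · ·
    · · # · · · · ·
    · · · # # # · ·
    · · · · · · · ·

Z-buffer (winner per pixel, '.' = empty):
  . . . . . . . .
  . . . 0 . 2 2 .
  . . . 2 2 2 2 .
  . 2 2 2 2 2 2 .
  . . 2 2 2 2 2 .
  . . . . . 2 2 .

Answer: -1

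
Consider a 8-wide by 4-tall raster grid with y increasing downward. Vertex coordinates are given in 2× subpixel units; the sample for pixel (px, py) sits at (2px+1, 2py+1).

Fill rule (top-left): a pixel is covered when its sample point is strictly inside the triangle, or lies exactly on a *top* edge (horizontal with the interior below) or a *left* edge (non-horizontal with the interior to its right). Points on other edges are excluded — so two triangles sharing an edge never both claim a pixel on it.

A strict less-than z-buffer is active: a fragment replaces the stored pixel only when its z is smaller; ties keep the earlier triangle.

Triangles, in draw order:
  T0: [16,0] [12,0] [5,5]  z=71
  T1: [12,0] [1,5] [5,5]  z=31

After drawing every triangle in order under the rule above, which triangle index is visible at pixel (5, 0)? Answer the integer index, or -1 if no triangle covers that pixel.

T0:
  2·area = 20  (B↔C swapped to make it positive)
  edge (16, 0)→(5, 5): d=(-11,5) right/bottom  bias=-1
  edge (5, 5)→(12, 0): d=(7,-5) top-left  bias=+0
  edge (12, 0)→(16, 0): d=(4,0) top-left  bias=+0
    (5,0)@(11, 1): e=[14,2,4] → #
    (6,0)@(13, 1): e=[4,12,4] → #
    (7,0)@(15, 1): e=[-6,22,4] → ·
    (4,1)@(9, 3): e=[2,6,12] → #
    (5,1)@(11, 3): e=[-8,16,12] → ·
    (6,1)@(13, 3): e=[-18,26,12] → ·
    (2,2)@(5, 5): e=[0,0,20] → ·  [on edge]
    (4,2)@(9, 5): e=[-20,20,20] → ·
  covered (3 px):
    · · · · · # # ·
    · · · · # · · ·
    · · · · · · · ·
    · · · · · · · ·
T1:
  2·area = 20  (B↔C swapped to make it positive)
  edge (12, 0)→(5, 5): d=(-7,5) right/bottom  bias=-1
  edge (5, 5)→(1, 5): d=(-4,0) right/bottom  bias=-1
  edge (1, 5)→(12, 0): d=(11,-5) top-left  bias=+0
    (3,1)@(7, 3): e=[4,8,8] → #
    (4,1)@(9, 3): e=[-6,8,18] → ·
    (0,2)@(1, 5): e=[20,0,0] → ·  [on edge]
    (1,2)@(3, 5): e=[10,0,10] → ·  [on edge]
    (2,2)@(5, 5): e=[0,0,20] → ·  [on edge]
    (3,2)@(7, 5): e=[-10,0,30] → ·  [on edge]
    (4,2)@(9, 5): e=[-20,0,40] → ·  [on edge]
    (5,2)@(11, 5): e=[-30,0,50] → ·  [on edge]
    (6,2)@(13, 5): e=[-40,0,60] → ·  [on edge]
    (7,2)@(15, 5): e=[-50,0,70] → ·  [on edge]
  covered (1 px):
    · · · · · · · ·
    · · · # · · · ·
    · · · · · · · ·
    · · · · · · · ·

Z-buffer (winner per pixel, '.' = empty):
  . . . . . 0 0 .
  . . . 1 0 . . .
  . . . . . . . .
  . . . . . . . .

Result: 0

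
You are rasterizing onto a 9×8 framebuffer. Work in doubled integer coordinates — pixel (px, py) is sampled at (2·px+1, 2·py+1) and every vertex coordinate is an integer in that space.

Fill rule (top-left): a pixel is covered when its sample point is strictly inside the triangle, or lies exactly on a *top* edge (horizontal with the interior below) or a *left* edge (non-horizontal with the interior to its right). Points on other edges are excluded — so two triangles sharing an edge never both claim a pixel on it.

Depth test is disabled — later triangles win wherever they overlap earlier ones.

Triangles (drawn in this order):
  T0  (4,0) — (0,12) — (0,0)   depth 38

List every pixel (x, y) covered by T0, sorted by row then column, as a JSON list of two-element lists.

T0:
  2·area = 48
  edge (4, 0)→(0, 12): d=(-4,12) right/bottom  bias=-1
  edge (0, 12)→(0, 0): d=(0,-12) top-left  bias=+0
  edge (0, 0)→(4, 0): d=(4,0) top-left  bias=+0
    (0,0)@(1, 1): e=[32,12,4] → X
    (1,0)@(3, 1): e=[8,36,4] → X
    (2,0)@(5, 1): e=[-16,60,4] → .
    (0,1)@(1, 3): e=[24,12,12] → X
    (1,1)@(3, 3): e=[0,36,12] → .  [on edge]
    (0,2)@(1, 5): e=[16,12,20] → X
    (1,2)@(3, 5): e=[-8,36,20] → .
    (0,3)@(1, 7): e=[8,12,28] → X
    (1,3)@(3, 7): e=[-16,36,28] → .
    (0,4)@(1, 9): e=[0,12,36] → .  [on edge]
  covered (5 px):
    X X . . . . . . .
    X . . . . . . . .
    X . . . . . . . .
    X . . . . . . . .
    . . . . . . . . .
    . . . . . . . . .
    . . . . . . . . .
    . . . . . . . . .

Answer: [[0,0],[1,0],[0,1],[0,2],[0,3]]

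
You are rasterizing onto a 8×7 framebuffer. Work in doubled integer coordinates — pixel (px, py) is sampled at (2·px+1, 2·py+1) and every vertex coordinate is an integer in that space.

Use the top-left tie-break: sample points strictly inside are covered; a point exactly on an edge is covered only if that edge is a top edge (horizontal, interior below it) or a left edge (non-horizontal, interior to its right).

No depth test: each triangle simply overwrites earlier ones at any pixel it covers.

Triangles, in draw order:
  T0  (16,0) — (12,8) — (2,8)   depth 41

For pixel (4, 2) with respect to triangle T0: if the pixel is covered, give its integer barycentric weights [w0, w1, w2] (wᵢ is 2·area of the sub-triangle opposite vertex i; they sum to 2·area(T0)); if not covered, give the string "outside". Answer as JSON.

T0:
  2·area = 80
  edge (16, 0)→(12, 8): d=(-4,8) right/bottom  bias=-1
  edge (12, 8)→(2, 8): d=(-10,0) right/bottom  bias=-1
  edge (2, 8)→(16, 0): d=(14,-8) top-left  bias=+0
    (7,0)@(15, 1): e=[4,70,6] → █
    (5,1)@(11, 3): e=[28,50,2] → █
    (6,1)@(13, 3): e=[12,50,18] → █
    (7,1)@(15, 3): e=[-4,50,34] → ·
    (4,2)@(9, 5): e=[36,30,14] → █
    (7,2)@(15, 5): e=[-12,30,62] → ·
    (2,3)@(5, 7): e=[60,10,10] → █
    (3,3)@(7, 7): e=[44,10,26] → █
    (6,3)@(13, 7): e=[-4,10,74] → ·
    (2,4)@(5, 9): e=[52,-10,38] → ·
    (3,4)@(7, 9): e=[36,-10,54] → ·
    (4,4)@(9, 9): e=[20,-10,70] → ·
  covered (10 px):
    · · · · · · · █
    · · · · · █ █ ·
    · · · · █ █ █ ·
    · · █ █ █ █ · ·
    · · · · · · · ·
    · · · · · · · ·
    · · · · · · · ·

Answer: [30,14,36]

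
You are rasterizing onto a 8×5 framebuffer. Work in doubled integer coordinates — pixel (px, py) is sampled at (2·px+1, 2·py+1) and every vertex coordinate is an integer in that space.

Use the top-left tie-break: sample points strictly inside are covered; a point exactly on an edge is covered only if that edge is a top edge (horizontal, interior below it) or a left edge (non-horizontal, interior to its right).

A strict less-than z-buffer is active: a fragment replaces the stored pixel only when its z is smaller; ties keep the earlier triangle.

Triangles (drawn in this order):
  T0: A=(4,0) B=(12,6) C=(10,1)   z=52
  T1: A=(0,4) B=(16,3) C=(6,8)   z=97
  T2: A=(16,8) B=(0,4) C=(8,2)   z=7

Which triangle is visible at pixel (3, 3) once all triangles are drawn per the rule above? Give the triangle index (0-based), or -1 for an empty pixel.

T0:
  2·area = 28  (B↔C swapped to make it positive)
  edge (4, 0)→(10, 1): d=(6,1) right/bottom  bias=-1
  edge (10, 1)→(12, 6): d=(2,5) right/bottom  bias=-1
  edge (12, 6)→(4, 0): d=(-8,-6) top-left  bias=+0
    (3,0)@(7, 1): e=[3,15,10] → █
    (4,0)@(9, 1): e=[1,5,22] → █
    (5,0)@(11, 1): e=[-1,-5,34] → ·
    (3,1)@(7, 3): e=[15,19,-6] → ·
    (4,1)@(9, 3): e=[13,9,6] → █
    (5,1)@(11, 3): e=[11,-1,18] → ·
    (4,2)@(9, 5): e=[25,13,-10] → ·
    (5,2)@(11, 5): e=[23,3,2] → █
    (6,2)@(13, 5): e=[21,-7,14] → ·
    (5,3)@(11, 7): e=[35,7,-14] → ·
  covered (4 px):
    · · · █ █ · · ·
    · · · · █ · · ·
    · · · · · █ · ·
    · · · · · · · ·
    · · · · · · · ·
T1:
  2·area = 70
  edge (0, 4)→(16, 3): d=(16,-1) top-left  bias=+0
  edge (16, 3)→(6, 8): d=(-10,5) right/bottom  bias=-1
  edge (6, 8)→(0, 4): d=(-6,-4) top-left  bias=+0
    (1,2)@(3, 5): e=[19,45,6] → █
    (2,2)@(5, 5): e=[21,35,14] → █
    (3,2)@(7, 5): e=[23,25,22] → █
    (4,2)@(9, 5): e=[25,15,30] → █
    (5,2)@(11, 5): e=[27,5,38] → █
    (6,2)@(13, 5): e=[29,-5,46] → ·
    (1,3)@(3, 7): e=[51,25,-6] → ·
    (2,3)@(5, 7): e=[53,15,2] → █
    (4,3)@(9, 7): e=[57,-5,18] → ·
    (5,3)@(11, 7): e=[59,-15,26] → ·
    (2,4)@(5, 9): e=[85,-5,-10] → ·
    (3,4)@(7, 9): e=[87,-15,-2] → ·
  covered (7 px):
    · · · · · · · ·
    · · · · · · · ·
    · █ █ █ █ █ · ·
    · · █ █ · · · ·
    · · · · · · · ·
T2:
  2·area = 64
  edge (16, 8)→(0, 4): d=(-16,-4) top-left  bias=+0
  edge (0, 4)→(8, 2): d=(8,-2) top-left  bias=+0
  edge (8, 2)→(16, 8): d=(8,6) right/bottom  bias=-1
    (2,1)@(5, 3): e=[36,2,26] → █
    (3,1)@(7, 3): e=[44,6,14] → █
    (4,1)@(9, 3): e=[52,10,2] → █
    (5,1)@(11, 3): e=[60,14,-10] → ·
    (2,2)@(5, 5): e=[4,18,42] → █
    (5,2)@(11, 5): e=[28,30,6] → █
    (6,2)@(13, 5): e=[36,34,-6] → ·
    (2,3)@(5, 7): e=[-28,34,58] → ·
    (3,3)@(7, 7): e=[-20,38,46] → ·
    (4,3)@(9, 7): e=[-12,42,34] → ·
    (5,3)@(11, 7): e=[-4,46,22] → ·
    (6,3)@(13, 7): e=[4,50,10] → █
  covered (8 px):
    · · · · · · · ·
    · · █ █ █ · · ·
    · · █ █ █ █ · ·
    · · · · · · █ ·
    · · · · · · · ·

Z-buffer (winner per pixel, '.' = empty):
  . . . 0 0 . . .
  . . 2 2 2 . . .
  . 1 2 2 2 2 . .
  . . 1 1 . . 2 .
  . . . . . . . .

Answer: 1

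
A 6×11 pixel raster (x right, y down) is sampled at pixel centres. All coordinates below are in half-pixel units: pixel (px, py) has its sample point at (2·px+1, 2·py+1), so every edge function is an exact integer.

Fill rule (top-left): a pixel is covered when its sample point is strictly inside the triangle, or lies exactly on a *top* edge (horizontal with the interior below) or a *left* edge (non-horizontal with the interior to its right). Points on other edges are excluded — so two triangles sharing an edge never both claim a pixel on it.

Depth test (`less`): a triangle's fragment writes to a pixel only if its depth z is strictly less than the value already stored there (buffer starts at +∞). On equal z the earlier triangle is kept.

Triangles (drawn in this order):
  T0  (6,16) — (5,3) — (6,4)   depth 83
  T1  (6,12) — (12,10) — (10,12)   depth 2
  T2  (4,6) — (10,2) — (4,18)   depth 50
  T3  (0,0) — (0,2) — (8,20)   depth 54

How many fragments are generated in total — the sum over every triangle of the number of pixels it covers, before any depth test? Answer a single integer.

T0:
  2·area = 12
  edge (6, 16)→(5, 3): d=(-1,-13) top-left  bias=+0
  edge (5, 3)→(6, 4): d=(1,1) right/bottom  bias=-1
  edge (6, 4)→(6, 16): d=(0,12) right/bottom  bias=-1
    (1,0)@(3, 1): e=[-24,0,36] → ·  [on edge]
    (2,1)@(5, 3): e=[0,0,12] → ·  [on edge]
    (3,2)@(7, 5): e=[24,0,-12] → ·  [on edge]
    (4,3)@(9, 7): e=[48,0,-36] → ·  [on edge]
    (5,4)@(11, 9): e=[72,0,-60] → ·  [on edge]
  covered (0 px):
    · · · · · ·
    · · · · · ·
    · · · · · ·
    · · · · · ·
    · · · · · ·
    · · · · · ·
    · · · · · ·
    · · · · · ·
    · · · · · ·
    · · · · · ·
    · · · · · ·
T1:
  2·area = 8
  edge (6, 12)→(12, 10): d=(6,-2) top-left  bias=+0
  edge (12, 10)→(10, 12): d=(-2,2) right/bottom  bias=-1
  edge (10, 12)→(6, 12): d=(-4,0) right/bottom  bias=-1
    (4,5)@(9, 11): e=[0,4,4] → #  [on edge]
    (5,5)@(11, 11): e=[4,0,4] → ·  [on edge]
    (1,6)@(3, 13): e=[0,12,-4] → ·  [on edge]
    (4,6)@(9, 13): e=[12,0,-4] → ·  [on edge]
    (3,7)@(7, 15): e=[20,0,-12] → ·  [on edge]
    (2,8)@(5, 17): e=[28,0,-20] → ·  [on edge]
    (1,9)@(3, 19): e=[36,0,-28] → ·  [on edge]
    (0,10)@(1, 21): e=[44,0,-36] → ·  [on edge]
  covered (1 px):
    · · · · · ·
    · · · · · ·
    · · · · · ·
    · · · · · ·
    · · · · · ·
    · · · · # ·
    · · · · · ·
    · · · · · ·
    · · · · · ·
    · · · · · ·
    · · · · · ·
T2:
  2·area = 72
  edge (4, 6)→(10, 2): d=(6,-4) top-left  bias=+0
  edge (10, 2)→(4, 18): d=(-6,16) right/bottom  bias=-1
  edge (4, 18)→(4, 6): d=(0,-12) top-left  bias=+0
    (4,1)@(9, 3): e=[2,10,60] → #
    (5,1)@(11, 3): e=[10,-22,84] → ·
    (3,2)@(7, 5): e=[6,30,36] → #
    (4,2)@(9, 5): e=[14,-2,60] → ·
    (2,3)@(5, 7): e=[10,50,12] → #
    (4,3)@(9, 7): e=[26,-14,60] → ·
    (2,4)@(5, 9): e=[22,38,12] → #
    (4,4)@(9, 9): e=[38,-26,60] → ·
    (2,5)@(5, 11): e=[34,26,12] → #
    (3,5)@(7, 11): e=[42,-6,36] → ·
    (2,6)@(5, 13): e=[46,14,12] → #
    (3,6)@(7, 13): e=[54,-18,36] → ·
  covered (9 px):
    · · · · · ·
    · · · · # ·
    · · · # · ·
    · · # # · ·
    · · # # · ·
    · · # · · ·
    · · # · · ·
    · · # · · ·
    · · · · · ·
    · · · · · ·
    · · · · · ·
T3:
  2·area = 16  (B↔C swapped to make it positive)
  edge (0, 0)→(8, 20): d=(8,20) right/bottom  bias=-1
  edge (8, 20)→(0, 2): d=(-8,-18) top-left  bias=+0
  edge (0, 2)→(0, 0): d=(0,-2) top-left  bias=+0
    (0,1)@(1, 3): e=[4,10,2] → #
    (1,1)@(3, 3): e=[-36,46,6] → ·
    (0,2)@(1, 5): e=[20,-6,2] → ·
    (2,6)@(5, 13): e=[4,2,10] → #
    (3,6)@(7, 13): e=[-36,38,14] → ·
    (2,7)@(5, 15): e=[20,-14,10] → ·
  covered (2 px):
    · · · · · ·
    # · · · · ·
    · · · · · ·
    · · · · · ·
    · · · · · ·
    · · · · · ·
    · · # · · ·
    · · · · · ·
    · · · · · ·
    · · · · · ·
    · · · · · ·

Result: 12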